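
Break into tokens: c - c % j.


Scan left to right, longest-match per lexeme
Tokens: ID(c), OP(-), ID(c), OP(%), ID(j)


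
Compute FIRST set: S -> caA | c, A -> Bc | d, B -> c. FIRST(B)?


Per alternative of B: FIRST(c) = {c}
FIRST(B) = {c}


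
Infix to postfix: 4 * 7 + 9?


Left to right (same or higher precedence on left)
Postfix: 4 7 * 9 +


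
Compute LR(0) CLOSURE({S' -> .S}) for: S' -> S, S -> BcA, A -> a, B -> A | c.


Start: S' -> .S
For each item with dot before a nonterminal B, add B -> .γ for every B-production
Closure: [S' -> .S, S -> .BcA, B -> .A, B -> .c, A -> .a]


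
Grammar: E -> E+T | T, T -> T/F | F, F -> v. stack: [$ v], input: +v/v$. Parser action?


'v' on top is the handle for F -> v
Action: reduce (F -> v)


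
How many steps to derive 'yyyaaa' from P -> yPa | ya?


Derivation: P => yPa => yyPaa => yyyaaa
Steps: 3


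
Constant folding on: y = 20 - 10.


20 - 10 = 10 at compile time
Optimized: y = 10


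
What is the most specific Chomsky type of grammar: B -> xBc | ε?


Single nonterminal LHS, but x^n c^n is not regular
Classification: Type 2 (Context-Free)


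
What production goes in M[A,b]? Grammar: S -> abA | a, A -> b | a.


For [A, b]: 'b' ∈ FIRST(b)
Entry: A -> b


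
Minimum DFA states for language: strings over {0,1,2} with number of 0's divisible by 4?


Track (count of 0) mod 4: states 0..3, accept at 0
Minimal DFA: 4 states


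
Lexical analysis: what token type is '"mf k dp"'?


Pattern: double-quoted sequence
Type: STRING_LITERAL


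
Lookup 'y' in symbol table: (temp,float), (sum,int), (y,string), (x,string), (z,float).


Lookup 'y' → type string


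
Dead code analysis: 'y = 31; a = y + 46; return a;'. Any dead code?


y is read by a's definition; a is returned
No dead code


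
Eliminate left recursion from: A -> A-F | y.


Left-recursive alternatives: A-F; non-recursive: y
Introduce A': A -> yA', A' -> -FA' | ε


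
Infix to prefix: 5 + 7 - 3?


left-to-right (same/higher precedence on left): tree is (- (+ 5 7) 3)
Prefix: - + 5 7 3


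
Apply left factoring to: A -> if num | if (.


Common prefix: 'if'
Factored: A -> if A', A' -> num | (


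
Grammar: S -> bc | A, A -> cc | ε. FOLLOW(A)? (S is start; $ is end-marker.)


$ ∈ FOLLOW(S). For each A -> αBβ: add FIRST(β)\{ε} to FOLLOW(B); if β nullable, add FOLLOW(A).
FOLLOW(A) = {$}


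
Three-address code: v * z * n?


Break into single-operator statements:
t1 = v * z
t2 = t1 * n


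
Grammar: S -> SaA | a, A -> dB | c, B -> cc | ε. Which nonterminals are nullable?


A nonterminal is nullable iff some alternative derives ε (directly, or every symbol in it is nullable)
Nullable: {B}


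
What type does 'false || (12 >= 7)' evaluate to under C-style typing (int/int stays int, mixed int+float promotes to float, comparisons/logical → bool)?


Operand types: bool || bool
Rule: logical operators take bool operands and yield bool
Result type: bool


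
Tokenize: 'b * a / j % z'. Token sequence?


Scan left to right, longest-match per lexeme
Tokens: ID(b), OP(*), ID(a), OP(/), ID(j), OP(%), ID(z)


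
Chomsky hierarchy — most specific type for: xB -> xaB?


LHS has context (more than one symbol) and |LHS| ≤ |RHS|
Classification: Type 1 (Context-Sensitive)


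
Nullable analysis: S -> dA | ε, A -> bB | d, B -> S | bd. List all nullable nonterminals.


A nonterminal is nullable iff some alternative derives ε (directly, or every symbol in it is nullable)
Nullable: {B, S}


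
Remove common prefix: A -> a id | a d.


Common prefix: 'a'
Factored: A -> a A', A' -> id | d


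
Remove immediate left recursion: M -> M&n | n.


Left-recursive alternatives: M&n; non-recursive: n
Introduce M': M -> nM', M' -> &nM' | ε


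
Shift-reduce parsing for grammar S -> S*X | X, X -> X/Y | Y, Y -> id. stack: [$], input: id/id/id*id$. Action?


no handle on stack; shift 'id'
Action: shift


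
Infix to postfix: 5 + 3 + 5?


Left to right (same or higher precedence on left)
Postfix: 5 3 + 5 +


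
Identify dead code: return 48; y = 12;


statement follows a return and is unreachable
Dead: 'y = 12'


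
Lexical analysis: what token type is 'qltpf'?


Pattern: letter/underscore followed by alphanumerics, not a keyword
Type: IDENTIFIER


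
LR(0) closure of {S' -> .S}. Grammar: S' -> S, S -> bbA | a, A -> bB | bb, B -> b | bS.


Start: S' -> .S
For each item with dot before a nonterminal B, add B -> .γ for every B-production
Closure: [S' -> .S, S -> .bbA, S -> .a]


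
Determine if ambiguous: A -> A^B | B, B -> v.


precedence layered via separate nonterminal B: deterministic
Unambiguous


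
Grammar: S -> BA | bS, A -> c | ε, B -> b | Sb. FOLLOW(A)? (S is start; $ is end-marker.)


$ ∈ FOLLOW(S). For each A -> αBβ: add FIRST(β)\{ε} to FOLLOW(B); if β nullable, add FOLLOW(A).
FOLLOW(A) = {$, b}


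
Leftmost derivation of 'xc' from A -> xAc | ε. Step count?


Derivation: A => xAc => xc
Steps: 2


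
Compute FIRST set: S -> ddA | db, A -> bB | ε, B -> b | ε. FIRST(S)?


Per alternative of S: FIRST(ddA) = {d}; FIRST(db) = {d}
FIRST(S) = {d}


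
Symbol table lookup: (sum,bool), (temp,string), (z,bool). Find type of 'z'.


Lookup 'z' → type bool


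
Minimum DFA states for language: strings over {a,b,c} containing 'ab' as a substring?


KMP-style automaton: 2 progress states + 1 absorbing accept = 3
Minimal DFA: 3 states


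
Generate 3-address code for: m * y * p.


Break into single-operator statements:
t1 = m * y
t2 = t1 * p


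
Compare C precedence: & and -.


'-' is additive (level 9); '&' is bitwise AND (level 5)
Higher level binds tighter
'-' has higher precedence than '&'


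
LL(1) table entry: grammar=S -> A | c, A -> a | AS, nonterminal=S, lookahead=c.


For [S, c]: 'c' ∈ FIRST(c)
Entry: S -> c


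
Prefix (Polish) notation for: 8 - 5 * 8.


'*' binds tighter: tree is (- 8 (* 5 8))
Prefix: - 8 * 5 8


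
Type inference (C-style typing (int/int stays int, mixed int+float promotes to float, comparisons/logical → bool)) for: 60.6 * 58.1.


Operand types: float * float
Rule: mixed int/float promotes to float; int/int stays int
Result type: float


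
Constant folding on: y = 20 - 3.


20 - 3 = 17 at compile time
Optimized: y = 17


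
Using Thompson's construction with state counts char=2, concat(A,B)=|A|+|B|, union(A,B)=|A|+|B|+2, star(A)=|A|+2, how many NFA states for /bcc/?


Syntax tree has 3 char leaf(s), 0 union(s), 0 star(s)
chars contribute 3×2 = 6; each union adds +2; each star adds +2
Total: 6 + 0 + 0 = 6 states


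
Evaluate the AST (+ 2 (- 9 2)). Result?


Evaluate inner: (- 9 2) = 7
Evaluate root: (+ 2 7) = 9
Result: 9


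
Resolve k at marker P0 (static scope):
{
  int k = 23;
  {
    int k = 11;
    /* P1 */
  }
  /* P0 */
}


k declared in the same block as P0
k = 23


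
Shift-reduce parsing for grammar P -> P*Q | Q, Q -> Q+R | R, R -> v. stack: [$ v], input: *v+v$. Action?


'v' on top is the handle for R -> v
Action: reduce (R -> v)


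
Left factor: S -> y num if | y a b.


Common prefix: 'y'
Factored: S -> y S', S' -> num if | a b


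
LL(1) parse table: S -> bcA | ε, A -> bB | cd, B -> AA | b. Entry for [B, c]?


For [B, c]: 'c' ∈ FIRST(AA)
Entry: B -> AA


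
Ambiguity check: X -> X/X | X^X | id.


'id/id^id' has two parse trees (no precedence encoded between / and ^)
Ambiguous


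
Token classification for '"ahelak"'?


Pattern: double-quoted sequence
Type: STRING_LITERAL


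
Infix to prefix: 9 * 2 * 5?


left-to-right (same/higher precedence on left): tree is (* (* 9 2) 5)
Prefix: * * 9 2 5


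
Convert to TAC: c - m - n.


Break into single-operator statements:
t1 = c - m
t2 = t1 - n


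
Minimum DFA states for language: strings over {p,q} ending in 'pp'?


Track the longest suffix of input matching a prefix of 'pp': 3 classes (prefixes of length 0..2)
Minimal DFA: 3 states


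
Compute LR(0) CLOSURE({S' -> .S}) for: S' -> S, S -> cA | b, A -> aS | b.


Start: S' -> .S
For each item with dot before a nonterminal B, add B -> .γ for every B-production
Closure: [S' -> .S, S -> .cA, S -> .b]


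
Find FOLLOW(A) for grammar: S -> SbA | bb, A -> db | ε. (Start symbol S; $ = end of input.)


$ ∈ FOLLOW(S). For each A -> αBβ: add FIRST(β)\{ε} to FOLLOW(B); if β nullable, add FOLLOW(A).
FOLLOW(A) = {$, b}


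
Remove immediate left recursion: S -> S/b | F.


Left-recursive alternatives: S/b; non-recursive: F
Introduce S': S -> FS', S' -> /bS' | ε


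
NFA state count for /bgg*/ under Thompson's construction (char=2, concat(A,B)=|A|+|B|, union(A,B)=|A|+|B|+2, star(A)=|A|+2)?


Syntax tree has 3 char leaf(s), 0 union(s), 1 star(s)
chars contribute 3×2 = 6; each union adds +2; each star adds +2
Total: 6 + 0 + 2 = 8 states


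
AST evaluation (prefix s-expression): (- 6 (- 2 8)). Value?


Evaluate inner: (- 2 8) = -6
Evaluate root: (- 6 -6) = 12
Result: 12


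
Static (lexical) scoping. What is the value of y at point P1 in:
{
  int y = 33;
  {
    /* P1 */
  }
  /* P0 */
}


P1's block does not declare y; resolves to the enclosing declaration at depth 0
y = 33


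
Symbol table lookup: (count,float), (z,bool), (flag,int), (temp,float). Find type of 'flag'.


Lookup 'flag' → type int


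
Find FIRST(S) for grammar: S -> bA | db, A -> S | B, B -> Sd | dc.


Per alternative of S: FIRST(bA) = {b}; FIRST(db) = {d}
FIRST(S) = {b, d}


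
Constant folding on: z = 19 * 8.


19 * 8 = 152 at compile time
Optimized: z = 152


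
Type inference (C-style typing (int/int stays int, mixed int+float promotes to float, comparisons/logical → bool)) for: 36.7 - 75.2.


Operand types: float - float
Rule: mixed int/float promotes to float; int/int stays int
Result type: float


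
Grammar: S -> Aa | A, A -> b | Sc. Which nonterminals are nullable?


A nonterminal is nullable iff some alternative derives ε (directly, or every symbol in it is nullable)
Nullable: {}


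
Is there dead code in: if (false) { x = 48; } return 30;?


condition is constant false, so the whole block is unreachable
Dead: 'if (false) { x = 48; }'


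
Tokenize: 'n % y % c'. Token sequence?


Scan left to right, longest-match per lexeme
Tokens: ID(n), OP(%), ID(y), OP(%), ID(c)


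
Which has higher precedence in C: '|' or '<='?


'<=' is relational (level 7); '|' is bitwise OR (level 3)
Higher level binds tighter
'<=' has higher precedence than '|'


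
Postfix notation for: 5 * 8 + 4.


Left to right (same or higher precedence on left)
Postfix: 5 8 * 4 +


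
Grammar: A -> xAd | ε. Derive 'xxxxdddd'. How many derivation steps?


Derivation: A => xAd => xxAdd => xxxAddd => xxxxAdddd => xxxxdddd
Steps: 5


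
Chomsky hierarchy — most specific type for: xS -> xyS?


LHS has context (more than one symbol) and |LHS| ≤ |RHS|
Classification: Type 1 (Context-Sensitive)


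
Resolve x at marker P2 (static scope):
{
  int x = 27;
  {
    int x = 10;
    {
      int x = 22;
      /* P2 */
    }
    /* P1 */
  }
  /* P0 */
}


x declared in the same block as P2
x = 22


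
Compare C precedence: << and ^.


'<<' is shift (level 8); '^' is bitwise XOR (level 4)
Higher level binds tighter
'<<' has higher precedence than '^'


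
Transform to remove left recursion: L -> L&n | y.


Left-recursive alternatives: L&n; non-recursive: y
Introduce L': L -> yL', L' -> &nL' | ε


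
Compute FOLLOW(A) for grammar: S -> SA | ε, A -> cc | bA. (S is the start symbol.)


$ ∈ FOLLOW(S). For each A -> αBβ: add FIRST(β)\{ε} to FOLLOW(B); if β nullable, add FOLLOW(A).
FOLLOW(A) = {$, b, c}


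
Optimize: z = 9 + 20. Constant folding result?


9 + 20 = 29 at compile time
Optimized: z = 29


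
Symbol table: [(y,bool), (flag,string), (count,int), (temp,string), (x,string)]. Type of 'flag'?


Lookup 'flag' → type string


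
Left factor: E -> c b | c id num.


Common prefix: 'c'
Factored: E -> c E', E' -> b | id num


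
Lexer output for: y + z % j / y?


Scan left to right, longest-match per lexeme
Tokens: ID(y), OP(+), ID(z), OP(%), ID(j), OP(/), ID(y)


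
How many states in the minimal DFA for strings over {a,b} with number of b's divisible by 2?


Track (count of b) mod 2: states 0..1, accept at 0
Minimal DFA: 2 states


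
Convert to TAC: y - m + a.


Break into single-operator statements:
t1 = y - m
t2 = t1 + a


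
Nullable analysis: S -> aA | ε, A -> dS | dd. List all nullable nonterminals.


A nonterminal is nullable iff some alternative derives ε (directly, or every symbol in it is nullable)
Nullable: {S}


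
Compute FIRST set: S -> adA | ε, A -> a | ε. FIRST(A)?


Per alternative of A: FIRST(a) = {a}; FIRST(ε) = {ε}
FIRST(A) = {a, ε}


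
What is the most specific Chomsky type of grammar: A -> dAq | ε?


Single nonterminal LHS, but d^n q^n is not regular
Classification: Type 2 (Context-Free)


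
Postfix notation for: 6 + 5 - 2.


Left to right (same or higher precedence on left)
Postfix: 6 5 + 2 -


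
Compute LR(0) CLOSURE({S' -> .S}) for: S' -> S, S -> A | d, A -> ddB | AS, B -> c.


Start: S' -> .S
For each item with dot before a nonterminal B, add B -> .γ for every B-production
Closure: [S' -> .S, S -> .A, S -> .d, A -> .ddB, A -> .AS]


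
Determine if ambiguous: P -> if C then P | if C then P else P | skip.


dangling else: 'if C then if C then skip else skip' parses two ways
Ambiguous


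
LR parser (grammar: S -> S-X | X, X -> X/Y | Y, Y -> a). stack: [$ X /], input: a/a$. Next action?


no handle; shift 'a'
Action: shift


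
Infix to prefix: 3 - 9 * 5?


'*' binds tighter: tree is (- 3 (* 9 5))
Prefix: - 3 * 9 5


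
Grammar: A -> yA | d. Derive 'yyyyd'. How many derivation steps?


Derivation: A => yA => yyA => yyyA => yyyyA => yyyyd
Steps: 5


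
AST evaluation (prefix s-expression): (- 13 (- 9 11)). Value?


Evaluate inner: (- 9 11) = -2
Evaluate root: (- 13 -2) = 15
Result: 15


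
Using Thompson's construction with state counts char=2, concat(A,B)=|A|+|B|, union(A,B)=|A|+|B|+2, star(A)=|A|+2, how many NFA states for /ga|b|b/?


Syntax tree has 4 char leaf(s), 2 union(s), 0 star(s)
chars contribute 4×2 = 8; each union adds +2; each star adds +2
Total: 8 + 4 + 0 = 12 states


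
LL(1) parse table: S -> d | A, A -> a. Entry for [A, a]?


For [A, a]: 'a' ∈ FIRST(a)
Entry: A -> a


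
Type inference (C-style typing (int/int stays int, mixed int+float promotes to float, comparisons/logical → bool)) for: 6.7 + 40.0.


Operand types: float + float
Rule: mixed int/float promotes to float; int/int stays int
Result type: float


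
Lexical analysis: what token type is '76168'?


Pattern: digits only
Type: INTEGER_LITERAL


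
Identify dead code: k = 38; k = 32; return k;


first assignment to k is overwritten before any read
Dead: 'k = 38'


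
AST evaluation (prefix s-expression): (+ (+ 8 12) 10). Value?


Evaluate inner: (+ 8 12) = 20
Evaluate root: (+ 20 10) = 30
Result: 30


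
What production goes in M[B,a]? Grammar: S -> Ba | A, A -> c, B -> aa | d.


For [B, a]: 'a' ∈ FIRST(aa)
Entry: B -> aa


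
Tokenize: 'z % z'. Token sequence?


Scan left to right, longest-match per lexeme
Tokens: ID(z), OP(%), ID(z)


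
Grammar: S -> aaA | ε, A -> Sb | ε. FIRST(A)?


Per alternative of A: FIRST(Sb) = {a, b}; FIRST(ε) = {ε}
FIRST(A) = {a, b, ε}


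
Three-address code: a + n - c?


Break into single-operator statements:
t1 = a + n
t2 = t1 - c


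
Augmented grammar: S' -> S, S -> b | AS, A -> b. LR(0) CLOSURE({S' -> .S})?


Start: S' -> .S
For each item with dot before a nonterminal B, add B -> .γ for every B-production
Closure: [S' -> .S, S -> .b, S -> .AS, A -> .b]


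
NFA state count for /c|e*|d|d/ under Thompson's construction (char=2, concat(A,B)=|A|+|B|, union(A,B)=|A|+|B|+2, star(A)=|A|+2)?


Syntax tree has 4 char leaf(s), 3 union(s), 1 star(s)
chars contribute 4×2 = 8; each union adds +2; each star adds +2
Total: 8 + 6 + 2 = 16 states


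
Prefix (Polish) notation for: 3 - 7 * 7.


'*' binds tighter: tree is (- 3 (* 7 7))
Prefix: - 3 * 7 7


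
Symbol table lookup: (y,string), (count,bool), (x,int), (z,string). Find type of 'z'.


Lookup 'z' → type string


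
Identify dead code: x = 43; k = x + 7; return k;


x is read by k's definition; k is returned
No dead code


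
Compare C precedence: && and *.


'*' is multiplicative (level 10); '&&' is logical AND (level 2)
Higher level binds tighter
'*' has higher precedence than '&&'


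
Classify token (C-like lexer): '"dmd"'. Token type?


Pattern: double-quoted sequence
Type: STRING_LITERAL


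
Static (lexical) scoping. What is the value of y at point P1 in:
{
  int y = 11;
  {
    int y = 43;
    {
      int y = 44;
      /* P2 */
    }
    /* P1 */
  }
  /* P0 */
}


y declared in the same block as P1
y = 43


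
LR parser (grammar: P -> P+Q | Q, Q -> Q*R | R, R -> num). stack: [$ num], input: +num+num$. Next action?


'num' on top is the handle for R -> num
Action: reduce (R -> num)


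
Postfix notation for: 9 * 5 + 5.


Left to right (same or higher precedence on left)
Postfix: 9 5 * 5 +


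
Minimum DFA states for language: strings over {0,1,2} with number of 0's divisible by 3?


Track (count of 0) mod 3: states 0..2, accept at 0
Minimal DFA: 3 states


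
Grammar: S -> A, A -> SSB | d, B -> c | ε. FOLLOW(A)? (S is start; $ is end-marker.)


$ ∈ FOLLOW(S). For each A -> αBβ: add FIRST(β)\{ε} to FOLLOW(B); if β nullable, add FOLLOW(A).
FOLLOW(A) = {$, c, d}


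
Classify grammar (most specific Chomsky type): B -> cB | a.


Right-linear: every RHS is a terminal or a terminal followed by one nonterminal
Classification: Type 3 (Regular)


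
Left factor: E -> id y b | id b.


Common prefix: 'id'
Factored: E -> id E', E' -> y b | b


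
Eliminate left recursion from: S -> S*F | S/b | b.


Left-recursive alternatives: S*F, S/b; non-recursive: b
Introduce S': S -> bS', S' -> *FS' | /bS' | ε


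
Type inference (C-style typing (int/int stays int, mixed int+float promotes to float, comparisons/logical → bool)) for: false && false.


Operand types: bool && bool
Rule: logical operators take bool operands and yield bool
Result type: bool


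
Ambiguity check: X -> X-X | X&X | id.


'id-id&id' has two parse trees (no precedence encoded between - and &)
Ambiguous


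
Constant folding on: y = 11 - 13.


11 - 13 = -2 at compile time
Optimized: y = -2


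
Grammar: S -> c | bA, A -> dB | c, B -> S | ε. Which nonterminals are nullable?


A nonterminal is nullable iff some alternative derives ε (directly, or every symbol in it is nullable)
Nullable: {B}


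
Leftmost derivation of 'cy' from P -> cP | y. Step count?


Derivation: P => cP => cy
Steps: 2


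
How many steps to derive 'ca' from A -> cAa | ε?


Derivation: A => cAa => ca
Steps: 2


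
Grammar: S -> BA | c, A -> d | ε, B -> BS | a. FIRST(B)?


Per alternative of B: FIRST(BS) = {a}; FIRST(a) = {a}
FIRST(B) = {a}


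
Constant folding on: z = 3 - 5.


3 - 5 = -2 at compile time
Optimized: z = -2


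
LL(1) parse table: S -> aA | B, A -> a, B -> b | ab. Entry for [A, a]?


For [A, a]: 'a' ∈ FIRST(a)
Entry: A -> a


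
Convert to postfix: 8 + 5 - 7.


Left to right (same or higher precedence on left)
Postfix: 8 5 + 7 -


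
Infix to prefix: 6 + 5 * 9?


'*' binds tighter: tree is (+ 6 (* 5 9))
Prefix: + 6 * 5 9


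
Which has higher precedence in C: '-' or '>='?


'-' is additive (level 9); '>=' is relational (level 7)
Higher level binds tighter
'-' has higher precedence than '>='


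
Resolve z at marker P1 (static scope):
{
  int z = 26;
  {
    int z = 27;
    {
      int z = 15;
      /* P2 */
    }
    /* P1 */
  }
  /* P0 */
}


z declared in the same block as P1
z = 27


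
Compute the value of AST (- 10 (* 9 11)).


Evaluate inner: (* 9 11) = 99
Evaluate root: (- 10 99) = -89
Result: -89


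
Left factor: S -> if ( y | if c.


Common prefix: 'if'
Factored: S -> if S', S' -> ( y | c


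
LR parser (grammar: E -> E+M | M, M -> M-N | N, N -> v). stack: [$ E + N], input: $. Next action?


'N' (not preceded by M-) is the handle for M -> N
Action: reduce (M -> N)


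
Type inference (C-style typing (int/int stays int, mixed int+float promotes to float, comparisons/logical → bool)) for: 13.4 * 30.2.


Operand types: float * float
Rule: mixed int/float promotes to float; int/int stays int
Result type: float


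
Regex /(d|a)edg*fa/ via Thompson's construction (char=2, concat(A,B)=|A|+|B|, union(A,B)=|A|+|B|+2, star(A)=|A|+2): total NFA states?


Syntax tree has 7 char leaf(s), 1 union(s), 1 star(s)
chars contribute 7×2 = 14; each union adds +2; each star adds +2
Total: 14 + 2 + 2 = 18 states


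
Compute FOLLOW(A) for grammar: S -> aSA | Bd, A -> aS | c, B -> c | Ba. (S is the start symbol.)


$ ∈ FOLLOW(S). For each A -> αBβ: add FIRST(β)\{ε} to FOLLOW(B); if β nullable, add FOLLOW(A).
FOLLOW(A) = {$, a, c}


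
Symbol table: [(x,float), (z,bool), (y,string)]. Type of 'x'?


Lookup 'x' → type float


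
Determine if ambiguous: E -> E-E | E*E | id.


'id-id*id' has two parse trees (no precedence encoded between - and *)
Ambiguous


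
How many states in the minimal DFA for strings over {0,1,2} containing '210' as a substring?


KMP-style automaton: 3 progress states + 1 absorbing accept = 4
Minimal DFA: 4 states


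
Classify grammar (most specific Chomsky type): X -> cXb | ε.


Single nonterminal LHS, but c^n b^n is not regular
Classification: Type 2 (Context-Free)


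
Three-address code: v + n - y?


Break into single-operator statements:
t1 = v + n
t2 = t1 - y


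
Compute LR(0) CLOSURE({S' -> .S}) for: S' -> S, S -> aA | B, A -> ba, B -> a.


Start: S' -> .S
For each item with dot before a nonterminal B, add B -> .γ for every B-production
Closure: [S' -> .S, S -> .aA, S -> .B, B -> .a]


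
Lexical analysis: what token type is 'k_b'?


Pattern: letter/underscore followed by alphanumerics, not a keyword
Type: IDENTIFIER


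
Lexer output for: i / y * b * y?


Scan left to right, longest-match per lexeme
Tokens: ID(i), OP(/), ID(y), OP(*), ID(b), OP(*), ID(y)


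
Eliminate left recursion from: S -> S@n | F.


Left-recursive alternatives: S@n; non-recursive: F
Introduce S': S -> FS', S' -> @nS' | ε


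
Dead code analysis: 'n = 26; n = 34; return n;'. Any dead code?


first assignment to n is overwritten before any read
Dead: 'n = 26'


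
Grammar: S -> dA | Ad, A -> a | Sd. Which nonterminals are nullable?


A nonterminal is nullable iff some alternative derives ε (directly, or every symbol in it is nullable)
Nullable: {}


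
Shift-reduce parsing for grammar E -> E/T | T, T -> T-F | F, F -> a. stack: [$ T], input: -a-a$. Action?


shift '-' to continue T -> T-F
Action: shift


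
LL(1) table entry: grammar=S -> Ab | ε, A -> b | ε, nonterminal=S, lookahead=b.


For [S, b]: 'b' ∈ FIRST(Ab)
Entry: S -> Ab


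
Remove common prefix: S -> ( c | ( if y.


Common prefix: '('
Factored: S -> ( S', S' -> c | if y


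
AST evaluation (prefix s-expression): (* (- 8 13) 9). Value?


Evaluate inner: (- 8 13) = -5
Evaluate root: (* -5 9) = -45
Result: -45


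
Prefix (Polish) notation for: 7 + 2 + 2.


left-to-right (same/higher precedence on left): tree is (+ (+ 7 2) 2)
Prefix: + + 7 2 2


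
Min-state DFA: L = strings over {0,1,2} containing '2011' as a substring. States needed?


KMP-style automaton: 4 progress states + 1 absorbing accept = 5
Minimal DFA: 5 states


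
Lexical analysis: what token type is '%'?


Pattern: operator symbol
Type: OPERATOR


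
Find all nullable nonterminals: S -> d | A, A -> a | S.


A nonterminal is nullable iff some alternative derives ε (directly, or every symbol in it is nullable)
Nullable: {}


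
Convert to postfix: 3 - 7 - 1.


Left to right (same or higher precedence on left)
Postfix: 3 7 - 1 -


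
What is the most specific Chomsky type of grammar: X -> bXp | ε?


Single nonterminal LHS, but b^n p^n is not regular
Classification: Type 2 (Context-Free)


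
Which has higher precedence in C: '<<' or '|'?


'<<' is shift (level 8); '|' is bitwise OR (level 3)
Higher level binds tighter
'<<' has higher precedence than '|'


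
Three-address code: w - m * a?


Break into single-operator statements:
t1 = m * a
t2 = w - t1


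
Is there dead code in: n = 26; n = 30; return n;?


first assignment to n is overwritten before any read
Dead: 'n = 26'


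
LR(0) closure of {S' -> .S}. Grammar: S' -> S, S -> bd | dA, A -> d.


Start: S' -> .S
For each item with dot before a nonterminal B, add B -> .γ for every B-production
Closure: [S' -> .S, S -> .bd, S -> .dA]


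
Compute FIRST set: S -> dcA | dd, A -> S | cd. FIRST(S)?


Per alternative of S: FIRST(dcA) = {d}; FIRST(dd) = {d}
FIRST(S) = {d}


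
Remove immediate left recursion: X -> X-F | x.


Left-recursive alternatives: X-F; non-recursive: x
Introduce X': X -> xX', X' -> -FX' | ε


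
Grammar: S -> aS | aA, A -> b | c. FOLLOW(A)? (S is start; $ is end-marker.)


$ ∈ FOLLOW(S). For each A -> αBβ: add FIRST(β)\{ε} to FOLLOW(B); if β nullable, add FOLLOW(A).
FOLLOW(A) = {$}


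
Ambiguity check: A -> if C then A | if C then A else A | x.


dangling else: 'if C then if C then x else x' parses two ways
Ambiguous


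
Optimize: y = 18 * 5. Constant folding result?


18 * 5 = 90 at compile time
Optimized: y = 90


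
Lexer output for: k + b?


Scan left to right, longest-match per lexeme
Tokens: ID(k), OP(+), ID(b)


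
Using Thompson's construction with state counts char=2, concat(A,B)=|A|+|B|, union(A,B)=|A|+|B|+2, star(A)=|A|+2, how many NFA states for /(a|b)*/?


Syntax tree has 2 char leaf(s), 1 union(s), 1 star(s)
chars contribute 2×2 = 4; each union adds +2; each star adds +2
Total: 4 + 2 + 2 = 8 states


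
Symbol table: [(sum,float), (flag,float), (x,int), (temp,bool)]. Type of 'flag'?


Lookup 'flag' → type float


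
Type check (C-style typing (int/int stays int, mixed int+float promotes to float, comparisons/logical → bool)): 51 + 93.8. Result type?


Operand types: int + float
Rule: mixed int/float promotes to float; int/int stays int
Result type: float


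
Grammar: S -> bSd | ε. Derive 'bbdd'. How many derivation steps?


Derivation: S => bSd => bbSdd => bbdd
Steps: 3


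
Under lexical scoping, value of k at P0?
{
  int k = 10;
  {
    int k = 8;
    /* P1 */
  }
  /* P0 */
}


k declared in the same block as P0
k = 10


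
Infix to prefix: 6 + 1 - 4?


left-to-right (same/higher precedence on left): tree is (- (+ 6 1) 4)
Prefix: - + 6 1 4


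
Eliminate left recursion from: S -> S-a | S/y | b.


Left-recursive alternatives: S-a, S/y; non-recursive: b
Introduce S': S -> bS', S' -> -aS' | /yS' | ε


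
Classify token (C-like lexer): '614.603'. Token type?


Pattern: digits with a decimal point
Type: FLOAT_LITERAL


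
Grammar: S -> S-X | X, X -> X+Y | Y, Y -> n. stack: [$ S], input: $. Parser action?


start symbol S on stack, input exhausted
Action: accept


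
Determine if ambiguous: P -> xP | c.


right-linear, alternatives start with distinct terminals 'x' vs 'c': unique leftmost derivation
Unambiguous


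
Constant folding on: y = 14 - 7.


14 - 7 = 7 at compile time
Optimized: y = 7


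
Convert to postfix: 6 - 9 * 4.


* has higher precedence, evaluate 9*4 first
Postfix: 6 9 4 * -


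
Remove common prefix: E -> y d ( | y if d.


Common prefix: 'y'
Factored: E -> y E', E' -> d ( | if d


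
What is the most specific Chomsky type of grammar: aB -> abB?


LHS has context (more than one symbol) and |LHS| ≤ |RHS|
Classification: Type 1 (Context-Sensitive)


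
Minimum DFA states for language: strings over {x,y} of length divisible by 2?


Track length mod 2: states 0..1, accept at 0
Minimal DFA: 2 states


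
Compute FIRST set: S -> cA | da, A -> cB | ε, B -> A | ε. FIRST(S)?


Per alternative of S: FIRST(cA) = {c}; FIRST(da) = {d}
FIRST(S) = {c, d}


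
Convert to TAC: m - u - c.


Break into single-operator statements:
t1 = m - u
t2 = t1 - c


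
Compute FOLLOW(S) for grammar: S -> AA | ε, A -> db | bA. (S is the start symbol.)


$ ∈ FOLLOW(S). For each A -> αBβ: add FIRST(β)\{ε} to FOLLOW(B); if β nullable, add FOLLOW(A).
FOLLOW(S) = {$}


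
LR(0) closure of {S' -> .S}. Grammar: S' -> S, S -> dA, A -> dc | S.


Start: S' -> .S
For each item with dot before a nonterminal B, add B -> .γ for every B-production
Closure: [S' -> .S, S -> .dA]


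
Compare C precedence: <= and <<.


'<<' is shift (level 8); '<=' is relational (level 7)
Higher level binds tighter
'<<' has higher precedence than '<='


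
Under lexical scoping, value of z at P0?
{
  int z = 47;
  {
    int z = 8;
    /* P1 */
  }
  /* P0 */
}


z declared in the same block as P0
z = 47


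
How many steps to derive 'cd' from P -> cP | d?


Derivation: P => cP => cd
Steps: 2


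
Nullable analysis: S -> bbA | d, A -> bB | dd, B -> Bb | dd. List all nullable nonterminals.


A nonterminal is nullable iff some alternative derives ε (directly, or every symbol in it is nullable)
Nullable: {}


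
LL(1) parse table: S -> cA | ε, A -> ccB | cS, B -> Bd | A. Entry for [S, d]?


For [S, d]: ε is nullable and 'd' ∈ FOLLOW(S)
Entry: S -> ε


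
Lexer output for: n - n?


Scan left to right, longest-match per lexeme
Tokens: ID(n), OP(-), ID(n)


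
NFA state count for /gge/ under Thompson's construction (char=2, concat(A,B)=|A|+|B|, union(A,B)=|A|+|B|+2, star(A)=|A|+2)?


Syntax tree has 3 char leaf(s), 0 union(s), 0 star(s)
chars contribute 3×2 = 6; each union adds +2; each star adds +2
Total: 6 + 0 + 0 = 6 states


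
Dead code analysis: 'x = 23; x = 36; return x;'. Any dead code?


first assignment to x is overwritten before any read
Dead: 'x = 23'


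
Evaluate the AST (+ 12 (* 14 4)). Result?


Evaluate inner: (* 14 4) = 56
Evaluate root: (+ 12 56) = 68
Result: 68


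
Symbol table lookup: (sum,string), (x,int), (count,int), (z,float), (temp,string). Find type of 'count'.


Lookup 'count' → type int


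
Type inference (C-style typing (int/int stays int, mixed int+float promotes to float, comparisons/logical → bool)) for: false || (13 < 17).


Operand types: bool || bool
Rule: logical operators take bool operands and yield bool
Result type: bool


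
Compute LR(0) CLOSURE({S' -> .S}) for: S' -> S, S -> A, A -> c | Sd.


Start: S' -> .S
For each item with dot before a nonterminal B, add B -> .γ for every B-production
Closure: [S' -> .S, S -> .A, A -> .c, A -> .Sd]


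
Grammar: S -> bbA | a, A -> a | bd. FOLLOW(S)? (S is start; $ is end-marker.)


$ ∈ FOLLOW(S). For each A -> αBβ: add FIRST(β)\{ε} to FOLLOW(B); if β nullable, add FOLLOW(A).
FOLLOW(S) = {$}


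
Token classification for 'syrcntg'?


Pattern: letter/underscore followed by alphanumerics, not a keyword
Type: IDENTIFIER


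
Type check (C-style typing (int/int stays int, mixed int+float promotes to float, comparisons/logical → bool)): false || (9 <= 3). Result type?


Operand types: bool || bool
Rule: logical operators take bool operands and yield bool
Result type: bool


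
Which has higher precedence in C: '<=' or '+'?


'+' is additive (level 9); '<=' is relational (level 7)
Higher level binds tighter
'+' has higher precedence than '<='


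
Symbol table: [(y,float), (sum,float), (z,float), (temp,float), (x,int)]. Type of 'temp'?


Lookup 'temp' → type float


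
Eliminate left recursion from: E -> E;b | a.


Left-recursive alternatives: E;b; non-recursive: a
Introduce E': E -> aE', E' -> ;bE' | ε


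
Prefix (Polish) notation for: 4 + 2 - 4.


left-to-right (same/higher precedence on left): tree is (- (+ 4 2) 4)
Prefix: - + 4 2 4


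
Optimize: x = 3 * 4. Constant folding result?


3 * 4 = 12 at compile time
Optimized: x = 12


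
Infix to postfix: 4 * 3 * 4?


Left to right (same or higher precedence on left)
Postfix: 4 3 * 4 *


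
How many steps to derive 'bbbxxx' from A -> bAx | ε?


Derivation: A => bAx => bbAxx => bbbAxxx => bbbxxx
Steps: 4


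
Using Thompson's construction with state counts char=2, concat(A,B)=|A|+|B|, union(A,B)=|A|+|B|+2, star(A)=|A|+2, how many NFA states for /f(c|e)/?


Syntax tree has 3 char leaf(s), 1 union(s), 0 star(s)
chars contribute 3×2 = 6; each union adds +2; each star adds +2
Total: 6 + 2 + 0 = 8 states


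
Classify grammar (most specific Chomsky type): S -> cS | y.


Right-linear: every RHS is a terminal or a terminal followed by one nonterminal
Classification: Type 3 (Regular)


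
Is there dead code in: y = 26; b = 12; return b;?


y is assigned but never read
Dead: 'y = 26'


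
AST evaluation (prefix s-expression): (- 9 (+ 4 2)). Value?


Evaluate inner: (+ 4 2) = 6
Evaluate root: (- 9 6) = 3
Result: 3


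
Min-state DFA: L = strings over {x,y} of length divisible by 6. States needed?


Track length mod 6: states 0..5, accept at 0
Minimal DFA: 6 states


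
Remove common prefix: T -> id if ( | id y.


Common prefix: 'id'
Factored: T -> id T', T' -> if ( | y


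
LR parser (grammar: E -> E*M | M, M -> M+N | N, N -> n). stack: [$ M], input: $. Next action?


lookahead ∉ {+} so M won't extend; reduce E -> M
Action: reduce (E -> M)


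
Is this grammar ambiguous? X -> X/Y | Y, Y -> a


precedence layered via separate nonterminal Y: deterministic
Unambiguous


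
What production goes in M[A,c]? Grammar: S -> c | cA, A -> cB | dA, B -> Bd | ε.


For [A, c]: 'c' ∈ FIRST(cB)
Entry: A -> cB


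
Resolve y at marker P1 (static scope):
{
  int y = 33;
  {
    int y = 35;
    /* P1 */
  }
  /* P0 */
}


y declared in the same block as P1
y = 35


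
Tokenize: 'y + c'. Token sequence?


Scan left to right, longest-match per lexeme
Tokens: ID(y), OP(+), ID(c)


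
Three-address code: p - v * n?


Break into single-operator statements:
t1 = v * n
t2 = p - t1


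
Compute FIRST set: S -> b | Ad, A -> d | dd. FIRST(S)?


Per alternative of S: FIRST(b) = {b}; FIRST(Ad) = {d}
FIRST(S) = {b, d}


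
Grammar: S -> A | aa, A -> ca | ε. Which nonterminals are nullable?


A nonterminal is nullable iff some alternative derives ε (directly, or every symbol in it is nullable)
Nullable: {A, S}


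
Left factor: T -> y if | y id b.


Common prefix: 'y'
Factored: T -> y T', T' -> if | id b


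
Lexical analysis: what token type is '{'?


Pattern: delimiter/punctuation
Type: PUNCTUATION


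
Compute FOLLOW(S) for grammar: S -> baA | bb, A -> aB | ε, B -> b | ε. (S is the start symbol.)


$ ∈ FOLLOW(S). For each A -> αBβ: add FIRST(β)\{ε} to FOLLOW(B); if β nullable, add FOLLOW(A).
FOLLOW(S) = {$}


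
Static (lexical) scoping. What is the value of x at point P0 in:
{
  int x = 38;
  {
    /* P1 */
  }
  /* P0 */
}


x declared in the same block as P0
x = 38


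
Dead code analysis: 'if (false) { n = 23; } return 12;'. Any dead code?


condition is constant false, so the whole block is unreachable
Dead: 'if (false) { n = 23; }'


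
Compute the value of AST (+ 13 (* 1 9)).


Evaluate inner: (* 1 9) = 9
Evaluate root: (+ 13 9) = 22
Result: 22


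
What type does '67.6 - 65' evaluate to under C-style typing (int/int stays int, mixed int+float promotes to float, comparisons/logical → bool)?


Operand types: float - int
Rule: mixed int/float promotes to float; int/int stays int
Result type: float


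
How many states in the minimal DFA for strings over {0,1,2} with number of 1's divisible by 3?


Track (count of 1) mod 3: states 0..2, accept at 0
Minimal DFA: 3 states


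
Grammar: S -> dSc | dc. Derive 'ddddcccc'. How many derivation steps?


Derivation: S => dSc => ddScc => dddSccc => ddddcccc
Steps: 4


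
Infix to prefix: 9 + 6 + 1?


left-to-right (same/higher precedence on left): tree is (+ (+ 9 6) 1)
Prefix: + + 9 6 1


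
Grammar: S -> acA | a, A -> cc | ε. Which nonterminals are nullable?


A nonterminal is nullable iff some alternative derives ε (directly, or every symbol in it is nullable)
Nullable: {A}


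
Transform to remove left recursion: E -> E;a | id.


Left-recursive alternatives: E;a; non-recursive: id
Introduce E': E -> idE', E' -> ;aE' | ε


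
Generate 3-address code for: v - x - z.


Break into single-operator statements:
t1 = v - x
t2 = t1 - z


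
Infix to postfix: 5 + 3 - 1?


Left to right (same or higher precedence on left)
Postfix: 5 3 + 1 -


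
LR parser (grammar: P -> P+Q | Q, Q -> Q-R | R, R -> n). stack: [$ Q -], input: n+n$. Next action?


no handle; shift 'n'
Action: shift


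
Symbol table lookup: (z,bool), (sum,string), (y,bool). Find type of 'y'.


Lookup 'y' → type bool


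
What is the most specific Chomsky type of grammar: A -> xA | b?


Right-linear: every RHS is a terminal or a terminal followed by one nonterminal
Classification: Type 3 (Regular)


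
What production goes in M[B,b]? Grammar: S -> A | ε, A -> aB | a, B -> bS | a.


For [B, b]: 'b' ∈ FIRST(bS)
Entry: B -> bS


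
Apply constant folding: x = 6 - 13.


6 - 13 = -7 at compile time
Optimized: x = -7


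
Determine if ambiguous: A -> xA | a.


right-linear, alternatives start with distinct terminals 'x' vs 'a': unique leftmost derivation
Unambiguous


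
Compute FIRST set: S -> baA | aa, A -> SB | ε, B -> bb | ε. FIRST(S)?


Per alternative of S: FIRST(baA) = {b}; FIRST(aa) = {a}
FIRST(S) = {a, b}


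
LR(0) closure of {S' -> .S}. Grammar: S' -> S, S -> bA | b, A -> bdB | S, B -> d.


Start: S' -> .S
For each item with dot before a nonterminal B, add B -> .γ for every B-production
Closure: [S' -> .S, S -> .bA, S -> .b]


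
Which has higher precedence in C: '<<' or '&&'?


'<<' is shift (level 8); '&&' is logical AND (level 2)
Higher level binds tighter
'<<' has higher precedence than '&&'


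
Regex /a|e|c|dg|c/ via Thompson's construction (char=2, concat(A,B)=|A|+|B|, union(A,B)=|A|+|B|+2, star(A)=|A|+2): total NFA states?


Syntax tree has 6 char leaf(s), 4 union(s), 0 star(s)
chars contribute 6×2 = 12; each union adds +2; each star adds +2
Total: 12 + 8 + 0 = 20 states


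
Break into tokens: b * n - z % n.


Scan left to right, longest-match per lexeme
Tokens: ID(b), OP(*), ID(n), OP(-), ID(z), OP(%), ID(n)


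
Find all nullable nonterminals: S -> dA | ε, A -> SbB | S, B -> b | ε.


A nonterminal is nullable iff some alternative derives ε (directly, or every symbol in it is nullable)
Nullable: {A, B, S}


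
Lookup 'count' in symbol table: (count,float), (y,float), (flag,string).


Lookup 'count' → type float
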